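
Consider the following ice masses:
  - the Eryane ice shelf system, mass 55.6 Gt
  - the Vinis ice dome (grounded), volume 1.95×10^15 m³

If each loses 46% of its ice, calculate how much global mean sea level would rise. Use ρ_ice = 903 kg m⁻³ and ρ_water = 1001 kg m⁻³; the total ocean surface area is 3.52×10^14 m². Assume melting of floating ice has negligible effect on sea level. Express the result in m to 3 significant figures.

≈ 2.30 m

The Eryane ice shelf system is floating and already displaces its own weight of water, so its melt adds essentially nothing to sea level.
Vinis: 0.46 × 1.95×10^15 m³ × (903/1001) = 8.092×10^14 m³ of water.
Total added water ≈ 8.092×10^14 m³ over 3.52×10^14 m² → Δh = 2.30 m.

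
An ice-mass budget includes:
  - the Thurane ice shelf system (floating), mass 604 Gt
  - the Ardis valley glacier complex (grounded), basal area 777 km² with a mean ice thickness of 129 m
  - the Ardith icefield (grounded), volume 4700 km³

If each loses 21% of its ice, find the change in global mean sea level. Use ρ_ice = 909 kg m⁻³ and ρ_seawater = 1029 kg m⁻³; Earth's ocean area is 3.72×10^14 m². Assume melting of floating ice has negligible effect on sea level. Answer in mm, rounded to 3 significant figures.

The Thurane ice shelf system is floating and already displaces its own weight of water, so its melt adds essentially nothing to sea level.
Ardis: ice volume = 777 km² × 129 m = 100.2 km³; 0.21 × 100.2 × (909/1029) = 18.59 km³ of water.
Ardith: 0.21 × 4700 km³ × (909/1029) = 871.9 km³ of water.
Total added water ≈ 8.905×10^11 m³ over 3.72×10^14 m² → Δh = 2.39×10^-3 m = 2.39 mm.

≈ 2.39 mm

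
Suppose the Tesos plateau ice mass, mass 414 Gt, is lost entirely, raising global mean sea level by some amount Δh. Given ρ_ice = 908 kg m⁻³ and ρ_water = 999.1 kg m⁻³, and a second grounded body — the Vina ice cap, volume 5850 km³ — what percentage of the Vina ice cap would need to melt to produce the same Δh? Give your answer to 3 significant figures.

Equal sea-level rise means equal mass of meltwater, i.e. equal mass of ice lost.
Ice mass of Tesos: 4.140×10^14 kg; ice mass of Vina: 5.312×10^15 kg.
Fraction required = 4.140×10^14 / 5.312×10^15 = 0.0779 → 7.79 %.

≈ 7.79 %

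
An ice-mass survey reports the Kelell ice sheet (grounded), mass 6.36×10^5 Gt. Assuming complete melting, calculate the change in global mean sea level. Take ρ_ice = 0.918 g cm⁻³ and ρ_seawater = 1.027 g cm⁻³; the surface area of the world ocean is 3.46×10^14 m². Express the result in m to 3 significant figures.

Kelell: 6.36×10^5 Gt = 6.360×10^17 kg; dividing by ρ_w = 1.027 g cm⁻³ = 1027 kg m⁻³ gives 6.193×10^14 m³ of water.
Spread over 3.46×10^14 m² of ocean, Δh = 6.193×10^14 / 3.46×10^14 = 1.79 m.

≈ 1.79 m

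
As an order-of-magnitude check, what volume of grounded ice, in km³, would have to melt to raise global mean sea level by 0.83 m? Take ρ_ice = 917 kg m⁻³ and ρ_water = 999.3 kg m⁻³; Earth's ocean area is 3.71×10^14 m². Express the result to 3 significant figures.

Required water volume = Δh × A = 0.83 m × 3.71×10^14 m² = 3.079×10^14 m³ = 3.079×10^5 km³.
Ice volume = water volume × ρ_w/ρ_ice = 3.079×10^5 × 999.3/917 = 3.36×10^5 km³.

≈ 3.36×10^5 km³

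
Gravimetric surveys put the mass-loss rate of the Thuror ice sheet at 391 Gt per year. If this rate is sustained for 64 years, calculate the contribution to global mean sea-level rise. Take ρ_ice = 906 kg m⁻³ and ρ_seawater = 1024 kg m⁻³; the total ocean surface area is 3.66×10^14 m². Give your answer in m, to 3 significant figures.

Total mass lost = 391 Gt/yr × 64 yr = 2.502×10^4 Gt = 2.502×10^16 kg.
ρ_w = 1024 kg m⁻³, so water volume = 2.502×10^16 / 1024 = 2.444×10^13 m³.
Δh = 2.444×10^13 / 3.66×10^14 = 0.0668 m.

≈ 0.0668 m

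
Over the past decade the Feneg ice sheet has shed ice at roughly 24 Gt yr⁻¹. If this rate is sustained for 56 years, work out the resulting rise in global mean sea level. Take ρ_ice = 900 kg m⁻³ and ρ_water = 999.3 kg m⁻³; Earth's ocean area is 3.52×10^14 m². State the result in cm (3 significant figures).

≈ 0.382 cm

Total mass lost = 24 Gt/yr × 56 yr = 1344 Gt = 1.344×10^15 kg.
ρ_w = 999.3 kg m⁻³, so water volume = 1.344×10^15 / 999.3 = 1.345×10^12 m³.
Δh = 1.345×10^12 / 3.52×10^14 = 3.82×10^-3 m = 0.382 cm.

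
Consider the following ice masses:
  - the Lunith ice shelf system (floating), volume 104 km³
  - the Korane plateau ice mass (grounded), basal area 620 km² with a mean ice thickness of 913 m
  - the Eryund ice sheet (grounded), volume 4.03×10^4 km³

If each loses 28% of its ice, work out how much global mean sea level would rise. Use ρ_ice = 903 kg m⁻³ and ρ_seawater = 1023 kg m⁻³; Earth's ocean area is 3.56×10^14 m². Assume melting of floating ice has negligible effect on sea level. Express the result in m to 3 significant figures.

The Lunith ice shelf system is floating and already displaces its own weight of water, so its melt adds essentially nothing to sea level.
Korane: ice volume = 620 km² × 913 m = 566.1 km³; 0.28 × 566.1 × (903/1023) = 139.9 km³ of water.
Eryund: 0.28 × 4.03×10^4 km³ × (903/1023) = 9960 km³ of water.
Total added water ≈ 1.010×10^13 m³ over 3.56×10^14 m² → Δh = 0.0284 m.

≈ 0.0284 m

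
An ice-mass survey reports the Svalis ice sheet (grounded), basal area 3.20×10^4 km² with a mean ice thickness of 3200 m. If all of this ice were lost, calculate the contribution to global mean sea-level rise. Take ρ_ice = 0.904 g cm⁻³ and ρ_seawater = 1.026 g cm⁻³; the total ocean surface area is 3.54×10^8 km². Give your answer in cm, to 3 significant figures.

Svalis: ice volume = 3.20×10^4 km² × 3200 m = 1.024×10^5 km³; 1.024×10^5 × (904/1026) = 9.022×10^4 km³ of water.
Spread over 3.54×10^14 m² of ocean, Δh = 9.022×10^13 / 3.54×10^14 = 0.255 m = 25.5 cm.

≈ 25.5 cm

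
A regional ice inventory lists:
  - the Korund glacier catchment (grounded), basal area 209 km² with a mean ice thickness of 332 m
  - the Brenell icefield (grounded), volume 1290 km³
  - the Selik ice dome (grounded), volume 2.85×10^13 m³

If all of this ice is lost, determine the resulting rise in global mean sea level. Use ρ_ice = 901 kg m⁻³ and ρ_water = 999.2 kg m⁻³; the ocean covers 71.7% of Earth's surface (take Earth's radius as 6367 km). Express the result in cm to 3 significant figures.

Korund: ice volume = 209 km² × 332 m = 69.39 km³; 69.39 × (901/999.2) = 62.57 km³ of water.
Brenell: 1290 km³ × (901/999.2) = 1163 km³ of water.
Selik: 2.85×10^13 m³ × (901/999.2) = 2.570×10^13 m³ of water.
Total added water ≈ 2.692×10^13 m³ over 3.65×10^14 m² → Δh = 0.0737 m = 7.37 cm.

≈ 7.37 cm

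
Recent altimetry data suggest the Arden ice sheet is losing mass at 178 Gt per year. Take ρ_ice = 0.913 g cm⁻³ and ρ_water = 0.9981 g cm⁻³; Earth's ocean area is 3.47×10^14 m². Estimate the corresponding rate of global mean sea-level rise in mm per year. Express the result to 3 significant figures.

≈ 0.514 mm/yr

ρ_w = 0.9981 g cm⁻³ = 998.1 kg m⁻³. Annual water volume added = 178 Gt / ρ_w = 1.780×10^14 kg / 998.1 kg m⁻³ = 1.783×10^11 m³.
Δh per year = 1.783×10^11 / 3.47×10^14 = 5.14×10^-4 m = 0.514 mm.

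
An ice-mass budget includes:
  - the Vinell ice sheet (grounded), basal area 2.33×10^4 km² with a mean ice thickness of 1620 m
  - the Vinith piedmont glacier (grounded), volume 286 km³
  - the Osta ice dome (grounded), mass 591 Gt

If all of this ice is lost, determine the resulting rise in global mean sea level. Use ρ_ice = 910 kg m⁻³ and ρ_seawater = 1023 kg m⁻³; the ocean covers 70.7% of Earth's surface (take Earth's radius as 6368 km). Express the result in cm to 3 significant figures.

Vinell: ice volume = 2.33×10^4 km² × 1620 m = 3.775×10^4 km³; 3.775×10^4 × (910/1023) = 3.358×10^4 km³ of water.
Vinith: 286 km³ × (910/1023) = 254.4 km³ of water.
Osta: 591 Gt = 5.910×10^14 kg; dividing by ρ_w = 1023 kg m⁻³ gives 5.777×10^11 m³ of water.
Total added water ≈ 3.441×10^13 m³ over 3.60×10^14 m² → Δh = 0.0955 m = 9.55 cm.

≈ 9.55 cm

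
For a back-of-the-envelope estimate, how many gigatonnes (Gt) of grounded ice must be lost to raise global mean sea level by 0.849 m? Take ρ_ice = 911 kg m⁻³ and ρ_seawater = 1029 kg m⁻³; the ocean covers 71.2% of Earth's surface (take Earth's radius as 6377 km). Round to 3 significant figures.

≈ 3.18×10^5 Gt

Required water volume = Δh × A = 0.849 m × 3.64×10^14 m² = 3.089×10^14 m³.
ρ_w = 1029 kg m⁻³, so the mass of water = 3.089×10^14 m³ × 1029 kg m⁻³ = 3.179×10^17 kg = 3.18×10^5 Gt (and the same mass of ice, by conservation).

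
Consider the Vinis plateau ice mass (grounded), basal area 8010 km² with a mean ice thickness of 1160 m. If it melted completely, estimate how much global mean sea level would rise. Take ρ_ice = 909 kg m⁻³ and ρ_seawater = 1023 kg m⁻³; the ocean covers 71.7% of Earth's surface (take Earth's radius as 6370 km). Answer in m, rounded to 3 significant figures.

≈ 0.0226 m

Vinis: ice volume = 8010 km² × 1160 m = 9292 km³; 9292 × (909/1023) = 8256 km³ of water.
Spread over 3.66×10^14 m² of ocean, Δh = 8.256×10^12 / 3.66×10^14 = 0.0226 m.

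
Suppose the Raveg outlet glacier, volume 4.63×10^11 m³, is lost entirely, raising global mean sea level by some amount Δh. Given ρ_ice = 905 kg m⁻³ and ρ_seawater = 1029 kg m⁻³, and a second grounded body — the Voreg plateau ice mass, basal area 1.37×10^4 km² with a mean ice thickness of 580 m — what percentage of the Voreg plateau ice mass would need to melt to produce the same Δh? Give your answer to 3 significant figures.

≈ 5.83 %

Equal sea-level rise means equal mass of meltwater, i.e. equal mass of ice lost.
Ice mass of Raveg: 4.190×10^14 kg; ice mass of Voreg: 7.191×10^15 kg.
Fraction required = 4.190×10^14 / 7.191×10^15 = 0.0583 → 5.83 %.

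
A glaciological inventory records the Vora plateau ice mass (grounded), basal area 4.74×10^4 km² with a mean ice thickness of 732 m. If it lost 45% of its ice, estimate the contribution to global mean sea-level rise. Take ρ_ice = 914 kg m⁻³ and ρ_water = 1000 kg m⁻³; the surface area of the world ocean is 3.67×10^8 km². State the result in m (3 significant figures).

Vora: ice volume = 4.74×10^4 km² × 732 m = 3.470×10^4 km³; 0.45 × 3.470×10^4 × (914/1000) = 1.427×10^4 km³ of water.
Spread over 3.67×10^14 m² of ocean, Δh = 1.427×10^13 / 3.67×10^14 = 0.0389 m.

≈ 0.0389 m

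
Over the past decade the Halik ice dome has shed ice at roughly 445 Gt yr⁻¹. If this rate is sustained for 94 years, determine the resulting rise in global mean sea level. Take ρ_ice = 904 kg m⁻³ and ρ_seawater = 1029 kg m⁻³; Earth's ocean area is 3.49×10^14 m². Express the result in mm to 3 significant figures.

Total mass lost = 445 Gt/yr × 94 yr = 4.183×10^4 Gt = 4.183×10^16 kg.
ρ_w = 1029 kg m⁻³, so water volume = 4.183×10^16 / 1029 = 4.065×10^13 m³.
Δh = 4.065×10^13 / 3.49×10^14 = 0.116 m = 116 mm.

≈ 116 mm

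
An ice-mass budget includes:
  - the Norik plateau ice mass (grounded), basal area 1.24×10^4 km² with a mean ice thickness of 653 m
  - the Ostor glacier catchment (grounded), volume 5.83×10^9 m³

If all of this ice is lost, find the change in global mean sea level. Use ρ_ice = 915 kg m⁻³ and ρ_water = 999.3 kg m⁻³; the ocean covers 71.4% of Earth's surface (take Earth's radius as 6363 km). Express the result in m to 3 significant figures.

≈ 0.0204 m

Norik: ice volume = 1.24×10^4 km² × 653 m = 8097 km³; 8097 × (915/999.3) = 7414 km³ of water.
Ostor: 5.83×10^9 m³ × (915/999.3) = 5.338×10^9 m³ of water.
Total added water ≈ 7.419×10^12 m³ over 3.63×10^14 m² → Δh = 0.0204 m.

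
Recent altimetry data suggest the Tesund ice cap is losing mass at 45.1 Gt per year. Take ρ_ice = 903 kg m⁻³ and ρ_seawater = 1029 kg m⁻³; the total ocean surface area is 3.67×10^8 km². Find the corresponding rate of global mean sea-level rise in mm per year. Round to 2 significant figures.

ρ_w = 1029 kg m⁻³. Annual water volume added = 45.1 Gt / ρ_w = 4.510×10^13 kg / 1029 kg m⁻³ = 4.383×10^10 m³.
Δh per year = 4.383×10^10 / 3.67×10^14 = 1.19×10^-4 m = 0.12 mm.

≈ 0.12 mm/yr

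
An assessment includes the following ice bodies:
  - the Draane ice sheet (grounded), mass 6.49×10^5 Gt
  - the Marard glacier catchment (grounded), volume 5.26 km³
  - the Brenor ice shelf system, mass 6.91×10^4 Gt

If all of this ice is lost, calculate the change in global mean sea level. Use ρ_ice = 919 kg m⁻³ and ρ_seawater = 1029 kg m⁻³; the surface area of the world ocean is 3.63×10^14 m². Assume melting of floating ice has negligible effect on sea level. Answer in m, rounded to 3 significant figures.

Draane: 6.49×10^5 Gt = 6.490×10^17 kg; dividing by ρ_w = 1029 kg m⁻³ gives 6.307×10^14 m³ of water.
Marard: 5.26 km³ × (919/1029) = 4.698 km³ of water.
The Brenor ice shelf system is floating and already displaces its own weight of water, so its melt adds essentially nothing to sea level.
Total added water ≈ 6.307×10^14 m³ over 3.63×10^14 m² → Δh = 1.74 m.

≈ 1.74 m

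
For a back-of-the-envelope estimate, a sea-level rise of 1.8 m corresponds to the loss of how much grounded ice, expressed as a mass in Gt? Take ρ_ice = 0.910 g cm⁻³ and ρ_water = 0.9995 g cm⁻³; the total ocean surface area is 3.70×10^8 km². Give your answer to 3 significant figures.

Required water volume = Δh × A = 1.8 m × 3.70×10^14 m² = 6.660×10^14 m³.
ρ_w = 0.9995 g cm⁻³ = 999.5 kg m⁻³, so the mass of water = 6.660×10^14 m³ × 999.5 kg m⁻³ = 6.657×10^17 kg = 6.66×10^5 Gt (and the same mass of ice, by conservation).

≈ 6.66×10^5 Gt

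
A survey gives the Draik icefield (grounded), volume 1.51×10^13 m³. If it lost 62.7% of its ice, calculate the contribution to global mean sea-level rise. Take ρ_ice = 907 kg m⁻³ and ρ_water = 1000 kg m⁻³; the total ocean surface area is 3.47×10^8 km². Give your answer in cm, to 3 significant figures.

Draik: 0.627 × 1.51×10^13 m³ × (907/1000) = 8.587×10^12 m³ of water.
Spread over 3.47×10^14 m² of ocean, Δh = 8.587×10^12 / 3.47×10^14 = 0.0247 m = 2.47 cm.

≈ 2.47 cm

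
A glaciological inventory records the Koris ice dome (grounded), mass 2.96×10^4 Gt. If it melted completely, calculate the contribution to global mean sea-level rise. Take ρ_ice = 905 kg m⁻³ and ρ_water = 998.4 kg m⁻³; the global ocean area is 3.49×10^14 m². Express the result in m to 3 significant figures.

≈ 0.0849 m

Koris: 2.96×10^4 Gt = 2.960×10^16 kg; dividing by ρ_w = 998.4 kg m⁻³ gives 2.965×10^13 m³ of water.
Spread over 3.49×10^14 m² of ocean, Δh = 2.965×10^13 / 3.49×10^14 = 0.0849 m.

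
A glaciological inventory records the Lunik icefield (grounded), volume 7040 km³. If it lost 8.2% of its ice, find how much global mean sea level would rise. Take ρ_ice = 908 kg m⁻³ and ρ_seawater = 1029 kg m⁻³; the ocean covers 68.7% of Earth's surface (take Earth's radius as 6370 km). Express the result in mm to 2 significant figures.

≈ 1.5 mm

Lunik: 0.082 × 7040 km³ × (908/1029) = 509.4 km³ of water.
Spread over 3.50×10^14 m² of ocean, Δh = 5.094×10^11 / 3.50×10^14 = 1.45×10^-3 m = 1.5 mm.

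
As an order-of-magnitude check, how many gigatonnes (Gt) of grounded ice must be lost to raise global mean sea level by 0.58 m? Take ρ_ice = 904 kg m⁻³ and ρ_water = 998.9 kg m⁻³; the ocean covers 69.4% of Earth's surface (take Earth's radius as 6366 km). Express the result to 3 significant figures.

≈ 2.05×10^5 Gt

Required water volume = Δh × A = 0.58 m × 3.53×10^14 m² = 2.050×10^14 m³.
ρ_w = 998.9 kg m⁻³, so the mass of water = 2.050×10^14 m³ × 998.9 kg m⁻³ = 2.048×10^17 kg = 2.05×10^5 Gt (and the same mass of ice, by conservation).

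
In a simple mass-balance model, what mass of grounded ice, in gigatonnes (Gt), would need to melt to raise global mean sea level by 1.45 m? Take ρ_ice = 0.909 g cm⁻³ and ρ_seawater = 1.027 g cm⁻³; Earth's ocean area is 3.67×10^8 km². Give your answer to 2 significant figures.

Required water volume = Δh × A = 1.45 m × 3.67×10^14 m² = 5.322×10^14 m³.
ρ_w = 1.027 g cm⁻³ = 1027 kg m⁻³, so the mass of water = 5.322×10^14 m³ × 1027 kg m⁻³ = 5.465×10^17 kg = 5.5×10^5 Gt (and the same mass of ice, by conservation).

≈ 5.5×10^5 Gt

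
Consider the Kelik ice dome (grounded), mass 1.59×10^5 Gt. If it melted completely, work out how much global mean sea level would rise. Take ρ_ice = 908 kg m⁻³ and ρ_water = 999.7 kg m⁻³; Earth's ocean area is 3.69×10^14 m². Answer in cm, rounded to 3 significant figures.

Kelik: 1.59×10^5 Gt = 1.590×10^17 kg; dividing by ρ_w = 999.7 kg m⁻³ gives 1.590×10^14 m³ of water.
Spread over 3.69×10^14 m² of ocean, Δh = 1.590×10^14 / 3.69×10^14 = 0.431 m = 43.1 cm.

≈ 43.1 cm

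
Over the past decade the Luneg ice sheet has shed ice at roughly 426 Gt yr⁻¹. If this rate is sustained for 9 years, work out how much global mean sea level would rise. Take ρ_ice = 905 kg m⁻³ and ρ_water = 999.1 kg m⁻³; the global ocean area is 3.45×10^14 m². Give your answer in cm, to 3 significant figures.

Total mass lost = 426 Gt/yr × 9 yr = 3834 Gt = 3.834×10^15 kg.
ρ_w = 999.1 kg m⁻³, so water volume = 3.834×10^15 / 999.1 = 3.837×10^12 m³.
Δh = 3.837×10^12 / 3.45×10^14 = 0.0111 m = 1.11 cm.

≈ 1.11 cm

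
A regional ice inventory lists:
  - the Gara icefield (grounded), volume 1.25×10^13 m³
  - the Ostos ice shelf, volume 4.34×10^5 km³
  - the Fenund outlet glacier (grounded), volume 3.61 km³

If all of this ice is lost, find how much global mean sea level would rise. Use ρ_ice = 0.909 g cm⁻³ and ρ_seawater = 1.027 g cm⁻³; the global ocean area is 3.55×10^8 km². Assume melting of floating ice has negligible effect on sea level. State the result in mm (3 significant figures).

Gara: 1.25×10^13 m³ × (909/1027) = 1.106×10^13 m³ of water.
The Ostos ice shelf is floating and already displaces its own weight of water, so its melt adds essentially nothing to sea level.
Fenund: 3.61 km³ × (909/1027) = 3.195 km³ of water.
Total added water ≈ 1.107×10^13 m³ over 3.55×10^14 m² → Δh = 0.0312 m = 31.2 mm.

≈ 31.2 mm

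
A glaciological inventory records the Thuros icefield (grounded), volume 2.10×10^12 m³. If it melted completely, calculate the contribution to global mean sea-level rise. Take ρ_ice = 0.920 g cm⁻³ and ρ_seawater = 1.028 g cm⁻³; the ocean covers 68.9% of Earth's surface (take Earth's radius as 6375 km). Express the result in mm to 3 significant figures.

Thuros: 2.10×10^12 m³ × (920/1028) = 1.879×10^12 m³ of water.
Spread over 3.52×10^14 m² of ocean, Δh = 1.879×10^12 / 3.52×10^14 = 5.34×10^-3 m = 5.34 mm.

≈ 5.34 mm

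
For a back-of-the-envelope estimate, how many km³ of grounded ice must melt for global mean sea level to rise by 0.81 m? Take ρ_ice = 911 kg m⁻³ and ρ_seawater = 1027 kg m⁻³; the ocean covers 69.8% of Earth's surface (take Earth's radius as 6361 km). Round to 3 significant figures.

Required water volume = Δh × A = 0.81 m × 3.55×10^14 m² = 2.875×10^14 m³ = 2.875×10^5 km³.
Ice volume = water volume × ρ_w/ρ_ice = 2.875×10^5 × 1027/911 = 3.24×10^5 km³.

≈ 3.24×10^5 km³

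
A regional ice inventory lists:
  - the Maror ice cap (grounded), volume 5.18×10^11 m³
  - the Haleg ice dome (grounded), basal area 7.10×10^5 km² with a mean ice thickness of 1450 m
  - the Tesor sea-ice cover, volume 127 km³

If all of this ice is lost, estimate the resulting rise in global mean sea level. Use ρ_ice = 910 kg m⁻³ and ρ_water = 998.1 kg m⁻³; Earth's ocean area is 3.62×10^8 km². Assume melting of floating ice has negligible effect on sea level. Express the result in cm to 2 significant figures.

≈ 260 cm

Maror: 5.18×10^11 m³ × (910/998.1) = 4.723×10^11 m³ of water.
Haleg: ice volume = 7.10×10^5 km² × 1450 m = 1.030×10^6 km³; 1.030×10^6 × (910/998.1) = 9.386×10^5 km³ of water.
The Tesor sea-ice cover is floating and already displaces its own weight of water, so its melt adds essentially nothing to sea level.
Total added water ≈ 9.391×10^14 m³ over 3.62×10^14 m² → Δh = 2.59 m = 260 cm.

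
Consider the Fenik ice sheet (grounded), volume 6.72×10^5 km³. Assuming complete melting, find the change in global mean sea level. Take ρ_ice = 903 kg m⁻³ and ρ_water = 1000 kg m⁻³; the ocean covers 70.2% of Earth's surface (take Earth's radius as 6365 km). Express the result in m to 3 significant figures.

Fenik: 6.72×10^5 km³ × (903/1000) = 6.068×10^5 km³ of water.
Spread over 3.57×10^14 m² of ocean, Δh = 6.068×10^14 / 3.57×10^14 = 1.70 m.

≈ 1.70 m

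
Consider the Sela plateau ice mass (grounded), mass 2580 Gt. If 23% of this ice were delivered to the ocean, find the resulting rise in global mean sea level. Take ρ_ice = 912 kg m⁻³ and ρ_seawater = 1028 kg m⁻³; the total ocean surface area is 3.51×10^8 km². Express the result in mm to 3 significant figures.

Sela: 0.23 × 2580 Gt = 5.934×10^14 kg; dividing by ρ_w = 1028 kg m⁻³ gives 5.772×10^11 m³ of water.
Spread over 3.51×10^14 m² of ocean, Δh = 5.772×10^11 / 3.51×10^14 = 1.64×10^-3 m = 1.64 mm.

≈ 1.64 mm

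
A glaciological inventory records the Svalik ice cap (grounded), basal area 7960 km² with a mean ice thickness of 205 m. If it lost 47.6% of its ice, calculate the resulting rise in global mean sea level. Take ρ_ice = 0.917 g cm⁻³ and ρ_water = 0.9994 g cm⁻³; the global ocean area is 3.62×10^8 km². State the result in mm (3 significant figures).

Svalik: ice volume = 7960 km² × 205 m = 1632 km³; 0.476 × 1632 × (917/999.4) = 712.7 km³ of water.
Spread over 3.62×10^14 m² of ocean, Δh = 7.127×10^11 / 3.62×10^14 = 1.97×10^-3 m = 1.97 mm.

≈ 1.97 mm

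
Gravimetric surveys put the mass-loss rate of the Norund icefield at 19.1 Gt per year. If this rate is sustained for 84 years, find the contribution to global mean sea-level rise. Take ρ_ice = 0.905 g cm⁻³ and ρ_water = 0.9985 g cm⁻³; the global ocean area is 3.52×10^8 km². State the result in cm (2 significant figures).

Total mass lost = 19.1 Gt/yr × 84 yr = 1604 Gt = 1.604×10^15 kg.
ρ_w = 0.9985 g cm⁻³ = 998.5 kg m⁻³, so water volume = 1.604×10^15 / 998.5 = 1.607×10^12 m³.
Δh = 1.607×10^12 / 3.52×10^14 = 4.56×10^-3 m = 0.46 cm.

≈ 0.46 cm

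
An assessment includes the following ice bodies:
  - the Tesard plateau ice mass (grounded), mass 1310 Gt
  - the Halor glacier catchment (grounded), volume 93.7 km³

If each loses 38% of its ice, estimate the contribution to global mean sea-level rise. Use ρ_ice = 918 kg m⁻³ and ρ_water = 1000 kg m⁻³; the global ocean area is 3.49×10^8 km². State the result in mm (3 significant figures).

Tesard: 0.38 × 1310 Gt = 4.978×10^14 kg; dividing by ρ_w = 1000 kg m⁻³ gives 4.978×10^11 m³ of water.
Halor: 0.38 × 93.7 km³ × (918/1000) = 32.69 km³ of water.
Total added water ≈ 5.305×10^11 m³ over 3.49×10^14 m² → Δh = 1.52×10^-3 m = 1.52 mm.

≈ 1.52 mm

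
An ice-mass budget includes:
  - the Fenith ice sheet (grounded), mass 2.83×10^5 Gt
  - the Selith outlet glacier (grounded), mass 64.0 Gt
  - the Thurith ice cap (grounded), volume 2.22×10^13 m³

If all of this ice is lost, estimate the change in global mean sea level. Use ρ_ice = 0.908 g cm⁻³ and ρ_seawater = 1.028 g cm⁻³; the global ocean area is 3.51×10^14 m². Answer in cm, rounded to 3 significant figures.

Fenith: 2.83×10^5 Gt = 2.830×10^17 kg; dividing by ρ_w = 1.028 g cm⁻³ = 1028 kg m⁻³ gives 2.753×10^14 m³ of water.
Selith: 64.0 Gt = 6.400×10^13 kg; dividing by ρ_w = 1028 kg m⁻³ gives 6.226×10^10 m³ of water.
Thurith: 2.22×10^13 m³ × (908/1028) = 1.961×10^13 m³ of water.
Total added water ≈ 2.950×10^14 m³ over 3.51×10^14 m² → Δh = 0.840 m = 84.0 cm.

≈ 84.0 cm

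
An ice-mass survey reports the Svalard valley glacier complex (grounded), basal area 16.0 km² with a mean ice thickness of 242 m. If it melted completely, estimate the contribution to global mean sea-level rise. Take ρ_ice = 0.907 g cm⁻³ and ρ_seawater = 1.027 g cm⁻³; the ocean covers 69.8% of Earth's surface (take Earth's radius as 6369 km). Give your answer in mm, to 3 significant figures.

Svalard: ice volume = 16.0 km² × 242 m = 3.872 km³; 3.872 × (907/1027) = 3.420 km³ of water.
Spread over 3.56×10^14 m² of ocean, Δh = 3.420×10^9 / 3.56×10^14 = 9.61×10^-6 m = 9.61×10^-3 mm.

≈ 9.61×10^-3 mm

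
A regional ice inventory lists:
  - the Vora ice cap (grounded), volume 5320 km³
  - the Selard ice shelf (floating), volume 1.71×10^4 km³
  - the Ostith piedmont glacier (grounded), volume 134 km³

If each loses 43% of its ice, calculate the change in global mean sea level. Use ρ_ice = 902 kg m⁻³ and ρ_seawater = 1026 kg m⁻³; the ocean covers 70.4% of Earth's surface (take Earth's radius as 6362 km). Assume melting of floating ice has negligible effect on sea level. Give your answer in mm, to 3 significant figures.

Vora: 0.43 × 5320 km³ × (902/1026) = 2011 km³ of water.
The Selard ice shelf is floating and already displaces its own weight of water, so its melt adds essentially nothing to sea level.
Ostith: 0.43 × 134 km³ × (902/1026) = 50.66 km³ of water.
Total added water ≈ 2.062×10^12 m³ over 3.58×10^14 m² → Δh = 5.76×10^-3 m = 5.76 mm.

≈ 5.76 mm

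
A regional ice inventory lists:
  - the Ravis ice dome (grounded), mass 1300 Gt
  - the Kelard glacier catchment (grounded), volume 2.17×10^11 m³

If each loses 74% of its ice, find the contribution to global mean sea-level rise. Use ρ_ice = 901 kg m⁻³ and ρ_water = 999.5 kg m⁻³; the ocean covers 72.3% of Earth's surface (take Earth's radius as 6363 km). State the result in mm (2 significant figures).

≈ 3.0 mm

Ravis: 0.74 × 1300 Gt = 9.620×10^14 kg; dividing by ρ_w = 999.5 kg m⁻³ gives 9.625×10^11 m³ of water.
Kelard: 0.74 × 2.17×10^11 m³ × (901/999.5) = 1.448×10^11 m³ of water.
Total added water ≈ 1.107×10^12 m³ over 3.68×10^14 m² → Δh = 3.01×10^-3 m = 3.0 mm.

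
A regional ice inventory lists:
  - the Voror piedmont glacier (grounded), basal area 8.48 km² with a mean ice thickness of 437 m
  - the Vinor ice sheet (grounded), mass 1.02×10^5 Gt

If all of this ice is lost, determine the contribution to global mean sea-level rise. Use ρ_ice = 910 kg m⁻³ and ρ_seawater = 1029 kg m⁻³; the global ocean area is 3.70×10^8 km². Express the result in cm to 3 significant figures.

Voror: ice volume = 8.48 km² × 437 m = 3.706 km³; 3.706 × (910/1029) = 3.277 km³ of water.
Vinor: 1.02×10^5 Gt = 1.020×10^17 kg; dividing by ρ_w = 1029 kg m⁻³ gives 9.913×10^13 m³ of water.
Total added water ≈ 9.913×10^13 m³ over 3.70×10^14 m² → Δh = 0.268 m = 26.8 cm.

≈ 26.8 cm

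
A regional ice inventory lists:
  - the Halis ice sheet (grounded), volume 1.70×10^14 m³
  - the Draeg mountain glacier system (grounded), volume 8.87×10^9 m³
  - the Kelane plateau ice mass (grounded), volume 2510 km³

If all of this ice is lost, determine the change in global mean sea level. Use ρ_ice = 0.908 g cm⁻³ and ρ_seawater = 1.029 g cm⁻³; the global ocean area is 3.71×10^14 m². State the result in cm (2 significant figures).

≈ 41 cm

Halis: 1.70×10^14 m³ × (908/1029) = 1.500×10^14 m³ of water.
Draeg: 8.87×10^9 m³ × (908/1029) = 7.827×10^9 m³ of water.
Kelane: 2510 km³ × (908/1029) = 2215 km³ of water.
Total added water ≈ 1.522×10^14 m³ over 3.71×10^14 m² → Δh = 0.410 m = 41 cm.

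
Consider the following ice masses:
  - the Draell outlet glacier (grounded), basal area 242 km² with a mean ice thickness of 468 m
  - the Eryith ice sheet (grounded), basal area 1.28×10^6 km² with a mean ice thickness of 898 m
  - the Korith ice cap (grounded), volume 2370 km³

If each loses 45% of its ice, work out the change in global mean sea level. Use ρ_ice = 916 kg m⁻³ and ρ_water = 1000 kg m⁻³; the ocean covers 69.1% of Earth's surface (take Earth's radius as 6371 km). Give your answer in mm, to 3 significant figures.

≈ 1350 mm

Draell: ice volume = 242 km² × 468 m = 113.3 km³; 0.45 × 113.3 × (916/1000) = 46.68 km³ of water.
Eryith: ice volume = 1.28×10^6 km² × 898 m = 1.149×10^6 km³; 0.45 × 1.149×10^6 × (916/1000) = 4.738×10^5 km³ of water.
Korith: 0.45 × 2370 km³ × (916/1000) = 976.9 km³ of water.
Total added water ≈ 4.748×10^14 m³ over 3.52×10^14 m² → Δh = 1.35 m = 1350 mm.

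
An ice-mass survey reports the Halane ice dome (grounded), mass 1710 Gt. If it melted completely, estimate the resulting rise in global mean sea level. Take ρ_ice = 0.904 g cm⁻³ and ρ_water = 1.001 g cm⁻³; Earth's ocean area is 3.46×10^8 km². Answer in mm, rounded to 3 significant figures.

Halane: 1710 Gt = 1.710×10^15 kg; dividing by ρ_w = 1.001 g cm⁻³ = 1001 kg m⁻³ gives 1.708×10^12 m³ of water.
Spread over 3.46×10^14 m² of ocean, Δh = 1.708×10^12 / 3.46×10^14 = 4.94×10^-3 m = 4.94 mm.

≈ 4.94 mm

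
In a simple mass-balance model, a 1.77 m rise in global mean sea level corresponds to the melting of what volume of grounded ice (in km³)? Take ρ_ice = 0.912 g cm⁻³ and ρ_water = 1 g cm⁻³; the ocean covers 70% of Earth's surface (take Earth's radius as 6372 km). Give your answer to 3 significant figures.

Required water volume = Δh × A = 1.77 m × 3.57×10^14 m² = 6.322×10^14 m³ = 6.322×10^5 km³.
Ice volume = water volume × ρ_w/ρ_ice = 6.322×10^5 × 1000/912 = 6.93×10^5 km³.

≈ 6.93×10^5 km³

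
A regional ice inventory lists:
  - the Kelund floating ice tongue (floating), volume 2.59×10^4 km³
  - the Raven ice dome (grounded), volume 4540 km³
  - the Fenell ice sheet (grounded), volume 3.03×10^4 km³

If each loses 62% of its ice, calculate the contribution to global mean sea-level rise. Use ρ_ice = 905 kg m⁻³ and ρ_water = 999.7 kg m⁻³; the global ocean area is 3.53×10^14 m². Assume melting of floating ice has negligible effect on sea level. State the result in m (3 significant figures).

≈ 0.0554 m

The Kelund floating ice tongue is floating and already displaces its own weight of water, so its melt adds essentially nothing to sea level.
Raven: 0.62 × 4540 km³ × (905/999.7) = 2548 km³ of water.
Fenell: 0.62 × 3.03×10^4 km³ × (905/999.7) = 1.701×10^4 km³ of water.
Total added water ≈ 1.955×10^13 m³ over 3.53×10^14 m² → Δh = 0.0554 m.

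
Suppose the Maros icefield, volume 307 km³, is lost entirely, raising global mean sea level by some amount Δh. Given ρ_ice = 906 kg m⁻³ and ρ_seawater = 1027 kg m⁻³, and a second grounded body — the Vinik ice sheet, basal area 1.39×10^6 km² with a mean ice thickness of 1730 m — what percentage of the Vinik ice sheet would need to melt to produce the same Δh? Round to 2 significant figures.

Equal sea-level rise means equal mass of meltwater, i.e. equal mass of ice lost.
Ice mass of Maros: 2.781×10^14 kg; ice mass of Vinik: 2.179×10^18 kg.
Fraction required = 2.781×10^14 / 2.179×10^18 = 1.28×10^-4 → 0.013 %.

≈ 0.013 %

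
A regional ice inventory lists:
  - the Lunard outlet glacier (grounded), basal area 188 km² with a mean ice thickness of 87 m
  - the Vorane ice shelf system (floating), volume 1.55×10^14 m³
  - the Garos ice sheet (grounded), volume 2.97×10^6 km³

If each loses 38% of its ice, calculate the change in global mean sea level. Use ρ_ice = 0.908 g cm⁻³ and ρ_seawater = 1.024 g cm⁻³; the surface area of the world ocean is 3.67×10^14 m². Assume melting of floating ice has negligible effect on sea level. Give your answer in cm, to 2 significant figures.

Lunard: ice volume = 188 km² × 87 m = 16.36 km³; 0.38 × 16.36 × (908/1024) = 5.511 km³ of water.
The Vorane ice shelf system is floating and already displaces its own weight of water, so its melt adds essentially nothing to sea level.
Garos: 0.38 × 2.97×10^6 km³ × (908/1024) = 1.001×10^6 km³ of water.
Total added water ≈ 1.001×10^15 m³ over 3.67×10^14 m² → Δh = 2.73 m = 270 cm.

≈ 270 cm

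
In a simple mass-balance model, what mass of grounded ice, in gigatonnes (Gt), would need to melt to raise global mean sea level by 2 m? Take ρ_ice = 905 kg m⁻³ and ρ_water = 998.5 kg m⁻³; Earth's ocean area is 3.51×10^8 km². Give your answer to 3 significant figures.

Required water volume = Δh × A = 2 m × 3.51×10^14 m² = 7.020×10^14 m³.
ρ_w = 998.5 kg m⁻³, so the mass of water = 7.020×10^14 m³ × 998.5 kg m⁻³ = 7.009×10^17 kg = 7.01×10^5 Gt (and the same mass of ice, by conservation).

≈ 7.01×10^5 Gt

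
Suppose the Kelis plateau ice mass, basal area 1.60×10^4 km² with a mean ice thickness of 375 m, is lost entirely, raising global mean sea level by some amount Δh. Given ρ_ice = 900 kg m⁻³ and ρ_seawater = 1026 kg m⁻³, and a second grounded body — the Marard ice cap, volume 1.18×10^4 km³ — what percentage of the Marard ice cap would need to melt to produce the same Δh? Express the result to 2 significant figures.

≈ 51 %

Equal sea-level rise means equal mass of meltwater, i.e. equal mass of ice lost.
Ice mass of Kelis: 5.400×10^15 kg; ice mass of Marard: 1.062×10^16 kg.
Fraction required = 5.400×10^15 / 1.062×10^16 = 0.508 → 51 %.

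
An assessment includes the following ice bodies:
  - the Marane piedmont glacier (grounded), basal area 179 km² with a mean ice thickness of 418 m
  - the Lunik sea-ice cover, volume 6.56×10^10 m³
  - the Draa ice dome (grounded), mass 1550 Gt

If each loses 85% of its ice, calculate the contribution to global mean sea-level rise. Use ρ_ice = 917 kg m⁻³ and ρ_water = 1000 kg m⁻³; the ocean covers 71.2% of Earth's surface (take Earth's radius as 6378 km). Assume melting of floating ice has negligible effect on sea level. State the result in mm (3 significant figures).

Marane: ice volume = 179 km² × 418 m = 74.82 km³; 0.85 × 74.82 × (917/1000) = 58.32 km³ of water.
The Lunik sea-ice cover is floating and already displaces its own weight of water, so its melt adds essentially nothing to sea level.
Draa: 0.85 × 1550 Gt = 1.318×10^15 kg; dividing by ρ_w = 1000 kg m⁻³ gives 1.318×10^12 m³ of water.
Total added water ≈ 1.376×10^12 m³ over 3.64×10^14 m² → Δh = 3.78×10^-3 m = 3.78 mm.

≈ 3.78 mm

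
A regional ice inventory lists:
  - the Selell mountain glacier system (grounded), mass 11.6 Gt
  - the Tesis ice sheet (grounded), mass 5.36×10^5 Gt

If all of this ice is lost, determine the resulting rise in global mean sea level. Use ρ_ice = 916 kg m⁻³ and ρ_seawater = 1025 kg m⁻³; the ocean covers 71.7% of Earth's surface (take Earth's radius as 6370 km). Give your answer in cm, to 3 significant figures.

≈ 143 cm

Selell: 11.6 Gt = 1.160×10^13 kg; dividing by ρ_w = 1025 kg m⁻³ gives 1.132×10^10 m³ of water.
Tesis: 5.36×10^5 Gt = 5.360×10^17 kg; dividing by ρ_w = 1025 kg m⁻³ gives 5.229×10^14 m³ of water.
Total added water ≈ 5.229×10^14 m³ over 3.66×10^14 m² → Δh = 1.43 m = 143 cm.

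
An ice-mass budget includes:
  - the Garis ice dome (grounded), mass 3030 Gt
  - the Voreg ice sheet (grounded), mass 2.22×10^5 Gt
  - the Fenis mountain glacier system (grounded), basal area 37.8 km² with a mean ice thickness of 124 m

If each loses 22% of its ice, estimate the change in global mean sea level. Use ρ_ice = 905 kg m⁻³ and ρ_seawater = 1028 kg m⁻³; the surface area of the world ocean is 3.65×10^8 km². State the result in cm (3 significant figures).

≈ 13.2 cm

Garis: 0.22 × 3030 Gt = 6.666×10^14 kg; dividing by ρ_w = 1028 kg m⁻³ gives 6.484×10^11 m³ of water.
Voreg: 0.22 × 2.22×10^5 Gt = 4.884×10^16 kg; dividing by ρ_w = 1028 kg m⁻³ gives 4.751×10^13 m³ of water.
Fenis: ice volume = 37.8 km² × 124 m = 4.687 km³; 0.22 × 4.687 × (905/1028) = 0.9078 km³ of water.
Total added water ≈ 4.816×10^13 m³ over 3.65×10^14 m² → Δh = 0.132 m = 13.2 cm.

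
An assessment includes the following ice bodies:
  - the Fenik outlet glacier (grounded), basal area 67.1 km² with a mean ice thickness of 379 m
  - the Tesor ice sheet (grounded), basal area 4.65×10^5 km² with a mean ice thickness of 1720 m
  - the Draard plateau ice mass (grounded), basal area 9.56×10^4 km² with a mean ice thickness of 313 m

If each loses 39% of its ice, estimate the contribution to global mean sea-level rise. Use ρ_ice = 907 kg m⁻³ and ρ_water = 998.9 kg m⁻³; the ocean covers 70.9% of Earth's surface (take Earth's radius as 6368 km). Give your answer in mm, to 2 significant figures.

Fenik: ice volume = 67.1 km² × 379 m = 25.43 km³; 0.39 × 25.43 × (907/998.9) = 9.006 km³ of water.
Tesor: ice volume = 4.65×10^5 km² × 1720 m = 7.998×10^5 km³; 0.39 × 7.998×10^5 × (907/998.9) = 2.832×10^5 km³ of water.
Draard: ice volume = 9.56×10^4 km² × 313 m = 2.992×10^4 km³; 0.39 × 2.992×10^4 × (907/998.9) = 1.060×10^4 km³ of water.
Total added water ≈ 2.938×10^14 m³ over 3.61×10^14 m² → Δh = 0.813 m = 810 mm.

≈ 810 mm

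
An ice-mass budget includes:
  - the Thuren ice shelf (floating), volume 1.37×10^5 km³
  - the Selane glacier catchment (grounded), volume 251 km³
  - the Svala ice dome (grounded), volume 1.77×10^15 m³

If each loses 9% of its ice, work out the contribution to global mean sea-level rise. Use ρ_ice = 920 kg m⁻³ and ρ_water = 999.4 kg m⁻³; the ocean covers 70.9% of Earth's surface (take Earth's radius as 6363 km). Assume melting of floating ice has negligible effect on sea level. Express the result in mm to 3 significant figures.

The Thuren ice shelf is floating and already displaces its own weight of water, so its melt adds essentially nothing to sea level.
Selane: 0.09 × 251 km³ × (920/999.4) = 20.80 km³ of water.
Svala: 0.09 × 1.77×10^15 m³ × (920/999.4) = 1.466×10^14 m³ of water.
Total added water ≈ 1.467×10^14 m³ over 3.61×10^14 m² → Δh = 0.407 m = 407 mm.

≈ 407 mm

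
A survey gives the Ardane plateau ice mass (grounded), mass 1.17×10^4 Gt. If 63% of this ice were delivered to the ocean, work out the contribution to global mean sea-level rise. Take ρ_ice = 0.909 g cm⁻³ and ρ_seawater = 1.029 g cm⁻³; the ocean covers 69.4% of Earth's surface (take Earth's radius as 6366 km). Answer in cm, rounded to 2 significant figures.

Ardane: 0.63 × 1.17×10^4 Gt = 7.371×10^15 kg; dividing by ρ_w = 1.029 g cm⁻³ = 1029 kg m⁻³ gives 7.163×10^12 m³ of water.
Spread over 3.53×10^14 m² of ocean, Δh = 7.163×10^12 / 3.53×10^14 = 0.0203 m = 2.0 cm.

≈ 2.0 cm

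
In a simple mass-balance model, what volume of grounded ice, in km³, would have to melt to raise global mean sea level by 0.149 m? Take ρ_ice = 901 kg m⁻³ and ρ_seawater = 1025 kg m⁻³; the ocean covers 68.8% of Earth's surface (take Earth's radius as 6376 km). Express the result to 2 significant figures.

Required water volume = Δh × A = 0.149 m × 3.51×10^14 m² = 5.237×10^13 m³ = 5.237×10^4 km³.
Ice volume = water volume × ρ_w/ρ_ice = 5.237×10^4 × 1025/901 = 6.0×10^4 km³.

≈ 6.0×10^4 km³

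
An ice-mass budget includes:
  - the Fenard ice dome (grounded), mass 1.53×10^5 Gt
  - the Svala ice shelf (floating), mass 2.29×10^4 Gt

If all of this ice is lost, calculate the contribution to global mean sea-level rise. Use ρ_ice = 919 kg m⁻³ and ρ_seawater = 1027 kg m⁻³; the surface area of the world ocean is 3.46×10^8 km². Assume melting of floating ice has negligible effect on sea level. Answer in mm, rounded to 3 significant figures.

≈ 431 mm

Fenard: 1.53×10^5 Gt = 1.530×10^17 kg; dividing by ρ_w = 1027 kg m⁻³ gives 1.490×10^14 m³ of water.
The Svala ice shelf is floating and already displaces its own weight of water, so its melt adds essentially nothing to sea level.
Total added water ≈ 1.490×10^14 m³ over 3.46×10^14 m² → Δh = 0.431 m = 431 mm.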